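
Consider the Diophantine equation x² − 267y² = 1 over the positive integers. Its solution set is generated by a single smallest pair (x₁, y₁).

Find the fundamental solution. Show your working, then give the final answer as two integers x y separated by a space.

√267 → a₀=16, period (2,1,15,1,2,32); ℓ=6 even so k=5
i=0: a=16 ⇒ p=16, q=1
…
i=2: a=1 ⇒ p=49, q=3
…
i=4: a=1 ⇒ p=817, q=50
i=5: a=2 ⇒ p=2402, q=147
fundamental: x₁=2402, y₁=147  (since 5769604 − 267·21609 = 1)

2402 147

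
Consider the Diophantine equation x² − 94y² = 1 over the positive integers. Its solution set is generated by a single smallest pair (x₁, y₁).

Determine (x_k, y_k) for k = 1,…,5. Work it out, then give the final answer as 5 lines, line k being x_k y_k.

2143295 221064
9187426914049 947610731760
39382732335491159615 4062018686654877336
168817626601983862467148801 17412208682026983028992480
723651950015758622280719887718975 74638999614285983163562219965864

[9; 1,2,3,1,1,…,2,1,18] for √94; ℓ=16 ⇒ convergent index 15
i=0: a=9 ⇒ p=9, q=1
…
i=2: a=2 ⇒ p=29, q=3
…
i=4: a=1 ⇒ p=126, q=13
i=5: a=1 ⇒ p=223, q=23
i=6: a=5 ⇒ p=1241, q=128
i=7: a=1 ⇒ p=1464, q=151
…
i=9: a=1 ⇒ p=14417, q=1487
i=10: a=5 ⇒ p=85038, q=8771
i=11: a=1 ⇒ p=99455, q=10258
i=12: a=1 ⇒ p=184493, q=19029
i=13: a=3 ⇒ p=652934, q=67345
i=14: a=2 ⇒ p=1490361, q=153719
i=15: a=1 ⇒ p=2143295, q=221064
fundamental: x₁=2143295, y₁=221064  (since 4593713457025 − 94·48869292096 = 1)
k=2:  x_2 = 2143295·2143295+94·221064·221064 = 9187426914049,  y_2 = 2143295·221064+221064·2143295 = 947610731760
k=3:  x_3 = 2143295·9187426914049+94·221064·947610731760 = 39382732335491159615,  y_3 = 2143295·947610731760+221064·9187426914049 = 4062018686654877336
k=4:  x_4 = 2143295·39382732335491159615+94·221064·4062018686654877336 = 168817626601983862467148801,  y_4 = 2143295·4062018686654877336+221064·39382732335491159615 = 17412208682026983028992480
k=5:  x_5 = 2143295·168817626601983862467148801+94·221064·17412208682026983028992480 = 723651950015758622280719887718975,  y_5 = 2143295·17412208682026983028992480+221064·168817626601983862467148801 = 74638999614285983163562219965864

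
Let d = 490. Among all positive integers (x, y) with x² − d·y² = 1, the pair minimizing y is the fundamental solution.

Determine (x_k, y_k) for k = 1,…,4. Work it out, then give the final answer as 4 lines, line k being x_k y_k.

1039681 46968
2161873163521 97663474416
4495316905044313921 203077717488555624
9347391150304592810234881 422272088792340335957472

d=490: √d = [22; 7,2,1,4,4,4,1,2,7,44] (ℓ=10, even), read p_9/q_9
i=0: a=22 ⇒ p=22, q=1
i=1: a=7 ⇒ p=155, q=7
i=2: a=2 ⇒ p=332, q=15
i=3: a=1 ⇒ p=487, q=22
i=4: a=4 ⇒ p=2280, q=103
i=5: a=4 ⇒ p=9607, q=434
…
i=8: a=2 ⇒ p=141338, q=6385
i=9: a=7 ⇒ p=1039681, q=46968
→ (1039681, 46968).  Check: 1039681²=1080936581761, 490·46968²=1080936581760, difference 1.
(x_2, y_2) = (1039681·1039681 + 490·46968·46968, 1039681·46968 + 46968·1039681) = (2161873163521, 97663474416)
(x_3, y_3) = (1039681·2161873163521 + 490·46968·97663474416, 1039681·97663474416 + 46968·2161873163521) = (4495316905044313921, 203077717488555624)
(x_4, y_4) = (1039681·4495316905044313921 + 490·46968·203077717488555624, 1039681·203077717488555624 + 46968·4495316905044313921) = (9347391150304592810234881, 422272088792340335957472)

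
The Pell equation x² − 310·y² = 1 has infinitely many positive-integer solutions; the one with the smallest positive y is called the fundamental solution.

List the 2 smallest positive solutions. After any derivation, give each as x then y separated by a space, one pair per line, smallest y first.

848719 48204
1440647881921 81823301352

[17; 1,1,1,1,5,…,1,1,34] for √310; ℓ=16 ⇒ convergent index 15
a_0=17:  p_0=17·1+0=17,  q_0=17·0+1=1
a_1=1:  p_1=1·17+1=18,  q_1=1·1+0=1
a_2=1:  p_2=1·18+17=35,  q_2=1·1+1=2
…
a_5=5:  p_5=5·88+53=493,  q_5=5·5+3=28
…
a_12=1:  p_12=1·152387+28928=181315,  q_12=1·8655+1643=10298
…
a_14=1:  p_14=1·333702+181315=515017,  q_14=1·18953+10298=29251
a_15=1:  p_15=1·515017+333702=848719,  q_15=1·29251+18953=48204
fundamental: x₁=848719, y₁=48204  (since 720323940961 − 310·2323625616 = 1)
(x_2, y_2) = (848719·848719 + 310·48204·48204, 848719·48204 + 48204·848719) = (1440647881921, 81823301352)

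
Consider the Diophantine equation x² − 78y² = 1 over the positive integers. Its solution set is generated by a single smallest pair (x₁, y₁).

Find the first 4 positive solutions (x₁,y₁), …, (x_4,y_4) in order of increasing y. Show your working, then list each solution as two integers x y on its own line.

√78 → a₀=8, period (1,4,1,16); ℓ=4 even so k=3
a_0=8:  p_0=8·1+0=8,  q_0=8·0+1=1
a_1=1:  p_1=1·8+1=9,  q_1=1·1+0=1
a_2=4:  p_2=4·9+8=44,  q_2=4·1+1=5
a_3=1:  p_3=1·44+9=53,  q_3=1·5+1=6
→ (53, 6).  Check: 53²=2809, 78·6²=2808, difference 1.
n=2: (53,6)∘(53,6) = (53·53+78·6·6, 53·6+6·53) = (5617,636)
n=3: (5617,636)∘(53,6) = (53·5617+78·6·636, 53·636+6·5617) = (595349,67410)
n=4: (595349,67410)∘(53,6) = (53·595349+78·6·67410, 53·67410+6·595349) = (63101377,7144824)

53 6
5617 636
595349 67410
63101377 7144824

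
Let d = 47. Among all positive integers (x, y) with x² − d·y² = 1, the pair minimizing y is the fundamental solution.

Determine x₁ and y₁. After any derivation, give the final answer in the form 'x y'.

[6; 1,5,1,12] for √47; ℓ=4 ⇒ convergent index 3
step 0: (6, 1)  from 6·(1,0) + (0,1)
step 1: (7, 1)  from 1·(6,1) + (1,0)
step 2: (41, 6)  from 5·(7,1) + (6,1)
step 3: (48, 7)  from 1·(41,6) + (7,1)
→ (48, 7).  Check: 48²=2304, 47·7²=2303, difference 1.

48 7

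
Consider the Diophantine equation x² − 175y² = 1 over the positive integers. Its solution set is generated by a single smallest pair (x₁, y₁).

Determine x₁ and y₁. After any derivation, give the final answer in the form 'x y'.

[13; 4,2,1,2,4,26] for √175; ℓ=6 ⇒ convergent index 5
k=0  a_k=13  p_k/q_k = 13/1
k=1  a_k=4  p_k/q_k = 53/4
k=2  a_k=2  p_k/q_k = 119/9
k=3  a_k=1  p_k/q_k = 172/13
k=4  a_k=2  p_k/q_k = 463/35
k=5  a_k=4  p_k/q_k = 2024/153
(x₁, y₁) = (2024, 153);  2024² − 175·153² = 1 ✓

2024 153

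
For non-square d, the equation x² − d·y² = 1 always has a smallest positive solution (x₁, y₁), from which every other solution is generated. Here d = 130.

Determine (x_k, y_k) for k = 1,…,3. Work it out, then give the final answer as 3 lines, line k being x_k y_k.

6499 570
84474001 7408860
1097993058499 96300361710

√130 → a₀=11, period (2,2,22); ℓ=3 odd so k=5
step 0: (11, 1)  from 11·(1,0) + (0,1)
step 1: (23, 2)  from 2·(11,1) + (1,0)
…
step 4: (2611, 229)  from 2·(1277,112) + (57,5)
step 5: (6499, 570)  from 2·(2611,229) + (1277,112)
→ (6499, 570).  Check: 6499²=42237001, 130·570²=42237000, difference 1.
n=2: (6499,570)∘(6499,570) = (6499·6499+130·570·570, 6499·570+570·6499) = (84474001,7408860)
n=3: (84474001,7408860)∘(6499,570) = (6499·84474001+130·570·7408860, 6499·7408860+570·84474001) = (1097993058499,96300361710)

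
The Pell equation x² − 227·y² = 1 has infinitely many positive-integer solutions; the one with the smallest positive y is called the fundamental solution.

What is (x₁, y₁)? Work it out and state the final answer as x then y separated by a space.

226 15

d=227: √d = [15; 15,30] (ℓ=2, even), read p_1/q_1
i=0: a=15 ⇒ p=15, q=1
i=1: a=15 ⇒ p=226, q=15
fundamental: x₁=226, y₁=15  (since 51076 − 227·225 = 1)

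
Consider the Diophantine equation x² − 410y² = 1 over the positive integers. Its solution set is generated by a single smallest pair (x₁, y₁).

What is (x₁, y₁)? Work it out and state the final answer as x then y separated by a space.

81 4

[20; 4,40] for √410; ℓ=2 ⇒ convergent index 1
i=0: a=20 ⇒ p=20, q=1
i=1: a=4 ⇒ p=81, q=4
→ (81, 4).  Check: 81²=6561, 410·4²=6560, difference 1.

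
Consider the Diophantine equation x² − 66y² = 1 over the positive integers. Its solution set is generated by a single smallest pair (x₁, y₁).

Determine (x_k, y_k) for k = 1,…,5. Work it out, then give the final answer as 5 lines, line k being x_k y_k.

65 8
8449 1040
1098305 135192
142771201 17573920
18559157825 2284474408

[8; 8,16] for √66; ℓ=2 ⇒ convergent index 1
k=0  a_k=8  p_k/q_k = 8/1
k=1  a_k=8  p_k/q_k = 65/8
→ (65, 8).  Check: 65²=4225, 66·8²=4224, difference 1.
(65+8√66)^2 = 8449 + 1040√66
(65+8√66)^3 = 1098305 + 135192√66
(65+8√66)^4 = 142771201 + 17573920√66
(65+8√66)^5 = 18559157825 + 2284474408√66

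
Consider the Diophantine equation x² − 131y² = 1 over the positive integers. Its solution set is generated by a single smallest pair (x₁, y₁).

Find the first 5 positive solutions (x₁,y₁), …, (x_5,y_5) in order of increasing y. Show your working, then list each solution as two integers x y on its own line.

√131 = [11; 2,4,11,4,2,22, …], period ℓ=6 (even) → k=5
k=0  a_k=11  p_k/q_k = 11/1
k=1  a_k=2  p_k/q_k = 23/2
…
k=3  a_k=11  p_k/q_k = 1156/101
k=4  a_k=4  p_k/q_k = 4727/413
k=5  a_k=2  p_k/q_k = 10610/927
(x₁, y₁) = (10610, 927);  10610² − 131·927² = 1 ✓
(x_2, y_2) = (10610·10610 + 131·927·927, 10610·927 + 927·10610) = (225144199, 19670940)
(x_3, y_3) = (10610·225144199 + 131·927·19670940, 10610·19670940 + 927·225144199) = (4777559892170, 417417345873)
(x_4, y_4) = (10610·4777559892170 + 131·927·417417345873, 10610·417417345873 + 927·4777559892170) = (101379820686703201, 8857596059754120)
(x_5, y_5) = (10610·101379820686703201 + 131·927·8857596059754120, 10610·8857596059754120 + 927·101379820686703201) = (2151279790194282033050, 187958187970565080527)

10610 927
225144199 19670940
4777559892170 417417345873
101379820686703201 8857596059754120
2151279790194282033050 187958187970565080527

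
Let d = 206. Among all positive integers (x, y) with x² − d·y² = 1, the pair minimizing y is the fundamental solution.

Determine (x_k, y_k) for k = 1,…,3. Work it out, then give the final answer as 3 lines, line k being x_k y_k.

59535 4148
7088832449 493902360
844067279642895 58808954001052

[14; 2,1,5,14,5,1,2,28] for √206; ℓ=8 ⇒ convergent index 7
a_0=14:  p_0=14·1+0=14,  q_0=14·0+1=1
a_1=2:  p_1=2·14+1=29,  q_1=2·1+0=2
…
a_4=14:  p_4=14·244+43=3459,  q_4=14·17+3=241
…
a_6=1:  p_6=1·17539+3459=20998,  q_6=1·1222+241=1463
a_7=2:  p_7=2·20998+17539=59535,  q_7=2·1463+1222=4148
→ (59535, 4148).  Check: 59535²=3544416225, 206·4148²=3544416224, difference 1.
n=2: (59535,4148)∘(59535,4148) = (59535·59535+206·4148·4148, 59535·4148+4148·59535) = (7088832449,493902360)
n=3: (7088832449,493902360)∘(59535,4148) = (59535·7088832449+206·4148·493902360, 59535·493902360+4148·7088832449) = (844067279642895,58808954001052)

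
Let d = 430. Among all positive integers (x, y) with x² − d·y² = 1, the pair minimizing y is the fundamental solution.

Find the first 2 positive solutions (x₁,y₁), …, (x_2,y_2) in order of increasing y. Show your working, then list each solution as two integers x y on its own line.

2862251 138030
16384961574001 790153011060

√430 → a₀=20, period (1,2,1,3,1,…,2,1,40); ℓ=14 even so k=13
step 0: (20, 1)  from 20·(1,0) + (0,1)
step 1: (21, 1)  from 1·(20,1) + (1,0)
…
step 3: (83, 4)  from 1·(62,3) + (21,1)
…
step 5: (394, 19)  from 1·(311,15) + (83,4)
step 6: (2675, 129)  from 6·(394,19) + (311,15)
step 7: (21794, 1051)  from 8·(2675,129) + (394,19)
step 8: (133439, 6435)  from 6·(21794,1051) + (2675,129)
…
step 10: (599138, 28893)  from 3·(155233,7486) + (133439,6435)
step 11: (754371, 36379)  from 1·(599138,28893) + (155233,7486)
step 12: (2107880, 101651)  from 2·(754371,36379) + (599138,28893)
step 13: (2862251, 138030)  from 1·(2107880,101651) + (754371,36379)
fundamental: x₁=2862251, y₁=138030  (since 8192480787001 − 430·19052280900 = 1)
k=2:  x_2 = 2862251·2862251+430·138030·138030 = 16384961574001,  y_2 = 2862251·138030+138030·2862251 = 790153011060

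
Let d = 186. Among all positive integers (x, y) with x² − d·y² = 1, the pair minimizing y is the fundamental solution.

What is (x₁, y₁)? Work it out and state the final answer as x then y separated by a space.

7501 550

√186 = [13; 1,1,1,3,4,3,1,1,1,26, …], period ℓ=10 (even) → k=9
step 0: (13, 1)  from 13·(1,0) + (0,1)
…
step 2: (27, 2)  from 1·(14,1) + (13,1)
…
step 8: (4787, 351)  from 1·(2714,199) + (2073,152)
step 9: (7501, 550)  from 1·(4787,351) + (2714,199)
fundamental: x₁=7501, y₁=550  (since 56265001 − 186·302500 = 1)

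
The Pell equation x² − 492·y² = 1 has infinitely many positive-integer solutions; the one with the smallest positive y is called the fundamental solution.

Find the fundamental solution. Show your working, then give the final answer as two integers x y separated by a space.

√492 → a₀=22, period (5,1,1,10,1,1,5,44); ℓ=8 even so k=7
k=0  a_k=22  p_k/q_k = 22/1
k=1  a_k=5  p_k/q_k = 111/5
…
k=3  a_k=1  p_k/q_k = 244/11
…
k=6  a_k=1  p_k/q_k = 5390/243
k=7  a_k=5  p_k/q_k = 29767/1342
(x₁, y₁) = (29767, 1342);  29767² − 492·1342² = 1 ✓

29767 1342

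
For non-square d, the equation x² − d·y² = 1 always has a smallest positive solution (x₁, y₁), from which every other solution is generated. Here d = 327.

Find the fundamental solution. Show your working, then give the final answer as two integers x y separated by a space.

d=327: √d = [18; 12,36] (ℓ=2, even), read p_1/q_1
step 0: (18, 1)  from 18·(1,0) + (0,1)
step 1: (217, 12)  from 12·(18,1) + (1,0)
(x₁, y₁) = (217, 12);  217² − 327·12² = 1 ✓

217 12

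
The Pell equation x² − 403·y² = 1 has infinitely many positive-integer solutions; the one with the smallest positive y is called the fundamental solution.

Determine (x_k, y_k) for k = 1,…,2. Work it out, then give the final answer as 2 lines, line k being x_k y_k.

d=403: √d = [20; 13,2,1,3,1,3,1,2,13,40] (ℓ=10, even), read p_9/q_9
step 0: (20, 1)  from 20·(1,0) + (0,1)
step 1: (261, 13)  from 13·(20,1) + (1,0)
…
step 3: (803, 40)  from 1·(542,27) + (261,13)
step 4: (2951, 147)  from 3·(803,40) + (542,27)
…
step 8: (50147, 2498)  from 2·(17967,895) + (14213,708)
step 9: (669878, 33369)  from 13·(50147,2498) + (17967,895)
→ (669878, 33369).  Check: 669878²=448736534884, 403·33369²=448736534883, difference 1.
n=2: (669878,33369)∘(669878,33369) = (669878·669878+403·33369·33369, 669878·33369+33369·669878) = (897473069767,44706317964)

669878 33369
897473069767 44706317964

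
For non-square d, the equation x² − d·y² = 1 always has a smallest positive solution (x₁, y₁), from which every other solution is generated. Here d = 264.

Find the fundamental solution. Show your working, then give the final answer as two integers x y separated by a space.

[16; 4,32] for √264; ℓ=2 ⇒ convergent index 1
a_0=16:  p_0=16·1+0=16,  q_0=16·0+1=1
a_1=4:  p_1=4·16+1=65,  q_1=4·1+0=4
fundamental: x₁=65, y₁=4  (since 4225 − 264·16 = 1)

65 4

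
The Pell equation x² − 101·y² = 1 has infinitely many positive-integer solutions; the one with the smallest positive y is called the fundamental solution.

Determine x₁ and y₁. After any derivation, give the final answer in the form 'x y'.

√101 → a₀=10, period (20); ℓ=1 odd so k=1
a_0=10:  p_0=10·1+0=10,  q_0=10·0+1=1
a_1=20:  p_1=20·10+1=201,  q_1=20·1+0=20
→ (201, 20).  Check: 201²=40401, 101·20²=40400, difference 1.

201 20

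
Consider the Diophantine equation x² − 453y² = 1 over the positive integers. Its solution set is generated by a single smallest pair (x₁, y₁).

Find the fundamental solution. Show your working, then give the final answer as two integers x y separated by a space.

1653751 77700

√453 = [21; 3,1,1,10,14,10,1,1,3,42, …], period ℓ=10 (even) → k=9
step 0: (21, 1)  from 21·(1,0) + (0,1)
…
step 5: (22199, 1043)  from 14·(1575,74) + (149,7)
…
step 8: (469329, 22051)  from 1·(245764,11547) + (223565,10504)
step 9: (1653751, 77700)  from 3·(469329,22051) + (245764,11547)
fundamental: x₁=1653751, y₁=77700  (since 2734892370001 − 453·6037290000 = 1)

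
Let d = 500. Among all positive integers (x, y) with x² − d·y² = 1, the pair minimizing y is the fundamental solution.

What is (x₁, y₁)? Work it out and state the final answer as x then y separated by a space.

930249 41602

d=500: √d = [22; 2,1,3,2,1,…,1,2,44] (ℓ=14, even), read p_13/q_13
i=0: a=22 ⇒ p=22, q=1
i=1: a=2 ⇒ p=45, q=2
i=2: a=1 ⇒ p=67, q=3
…
i=4: a=2 ⇒ p=559, q=25
i=5: a=1 ⇒ p=805, q=36
…
i=9: a=1 ⇒ p=30254, q=1353
i=10: a=2 ⇒ p=76317, q=3413
…
i=12: a=1 ⇒ p=335522, q=15005
i=13: a=2 ⇒ p=930249, q=41602
fundamental: x₁=930249, y₁=41602  (since 865363202001 − 500·1730726404 = 1)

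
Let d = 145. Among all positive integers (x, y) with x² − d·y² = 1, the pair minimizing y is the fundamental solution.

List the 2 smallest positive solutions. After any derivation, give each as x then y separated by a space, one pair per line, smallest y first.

d=145: √d = [12; 24] (ℓ=1, odd), read p_1/q_1
i=0: a=12 ⇒ p=12, q=1
i=1: a=24 ⇒ p=289, q=24
fundamental: x₁=289, y₁=24  (since 83521 − 145·576 = 1)
n=2: (289,24)∘(289,24) = (289·289+145·24·24, 289·24+24·289) = (167041,13872)

289 24
167041 13872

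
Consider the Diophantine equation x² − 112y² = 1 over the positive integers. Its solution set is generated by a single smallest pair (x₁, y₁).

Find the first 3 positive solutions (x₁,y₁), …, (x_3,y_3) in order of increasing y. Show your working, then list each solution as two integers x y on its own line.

127 12
32257 3048
8193151 774180

d=112: √d = [10; 1,1,2,1,1,20] (ℓ=6, even), read p_5/q_5
i=0: a=10 ⇒ p=10, q=1
i=1: a=1 ⇒ p=11, q=1
i=2: a=1 ⇒ p=21, q=2
i=3: a=2 ⇒ p=53, q=5
i=4: a=1 ⇒ p=74, q=7
i=5: a=1 ⇒ p=127, q=12
(x₁, y₁) = (127, 12);  127² − 112·12² = 1 ✓
(127+12√112)^2 = 32257 + 3048√112
(127+12√112)^3 = 8193151 + 774180√112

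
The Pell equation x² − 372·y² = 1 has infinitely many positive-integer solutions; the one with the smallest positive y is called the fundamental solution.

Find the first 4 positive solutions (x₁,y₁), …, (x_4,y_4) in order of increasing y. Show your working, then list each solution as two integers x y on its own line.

12151 630
295293601 15310260
7176225079351 372069937890
174396621583094401 9042043615292520

[19; 3,2,12,2,3,38] for √372; ℓ=6 ⇒ convergent index 5
step 0: (19, 1)  from 19·(1,0) + (0,1)
step 1: (58, 3)  from 3·(19,1) + (1,0)
…
step 3: (1678, 87)  from 12·(135,7) + (58,3)
step 4: (3491, 181)  from 2·(1678,87) + (135,7)
step 5: (12151, 630)  from 3·(3491,181) + (1678,87)
→ (12151, 630).  Check: 12151²=147646801, 372·630²=147646800, difference 1.
n=2: (12151,630)∘(12151,630) = (12151·12151+372·630·630, 12151·630+630·12151) = (295293601,15310260)
n=3: (295293601,15310260)∘(12151,630) = (12151·295293601+372·630·15310260, 12151·15310260+630·295293601) = (7176225079351,372069937890)
n=4: (7176225079351,372069937890)∘(12151,630) = (12151·7176225079351+372·630·372069937890, 12151·372069937890+630·7176225079351) = (174396621583094401,9042043615292520)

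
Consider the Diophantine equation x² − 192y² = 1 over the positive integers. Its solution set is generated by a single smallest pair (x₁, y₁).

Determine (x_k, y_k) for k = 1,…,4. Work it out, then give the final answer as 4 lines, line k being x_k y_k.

√192 → a₀=13, period (1,5,1,26); ℓ=4 even so k=3
step 0: (13, 1)  from 13·(1,0) + (0,1)
…
step 2: (83, 6)  from 5·(14,1) + (13,1)
step 3: (97, 7)  from 1·(83,6) + (14,1)
→ (97, 7).  Check: 97²=9409, 192·7²=9408, difference 1.
(x_2, y_2) = (97·97 + 192·7·7, 97·7 + 7·97) = (18817, 1358)
(x_3, y_3) = (97·18817 + 192·7·1358, 97·1358 + 7·18817) = (3650401, 263445)
(x_4, y_4) = (97·3650401 + 192·7·263445, 97·263445 + 7·3650401) = (708158977, 51106972)

97 7
18817 1358
3650401 263445
708158977 51106972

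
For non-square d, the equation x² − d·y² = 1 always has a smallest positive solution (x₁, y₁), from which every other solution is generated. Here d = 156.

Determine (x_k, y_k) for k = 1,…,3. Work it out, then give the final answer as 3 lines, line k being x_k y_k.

25 2
1249 100
62425 4998

√156 = [12; 2,24, …], period ℓ=2 (even) → k=1
a_0=12:  p_0=12·1+0=12,  q_0=12·0+1=1
a_1=2:  p_1=2·12+1=25,  q_1=2·1+0=2
(x₁, y₁) = (25, 2);  25² − 156·2² = 1 ✓
k=2:  x_2 = 25·25+156·2·2 = 1249,  y_2 = 25·2+2·25 = 100
k=3:  x_3 = 25·1249+156·2·100 = 62425,  y_3 = 25·100+2·1249 = 4998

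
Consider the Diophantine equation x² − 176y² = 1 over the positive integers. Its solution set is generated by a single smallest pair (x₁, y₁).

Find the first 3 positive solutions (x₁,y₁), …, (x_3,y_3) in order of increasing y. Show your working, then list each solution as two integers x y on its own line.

d=176: √d = [13; 3,1,3,26] (ℓ=4, even), read p_3/q_3
k=0  a_k=13  p_k/q_k = 13/1
…
k=2  a_k=1  p_k/q_k = 53/4
k=3  a_k=3  p_k/q_k = 199/15
(x₁, y₁) = (199, 15);  199² − 176·15² = 1 ✓
n=2: (199,15)∘(199,15) = (199·199+176·15·15, 199·15+15·199) = (79201,5970)
n=3: (79201,5970)∘(199,15) = (199·79201+176·15·5970, 199·5970+15·79201) = (31521799,2376045)

199 15
79201 5970
31521799 2376045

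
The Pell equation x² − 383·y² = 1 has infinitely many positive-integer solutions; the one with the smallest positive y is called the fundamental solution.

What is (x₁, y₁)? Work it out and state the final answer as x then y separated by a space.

18768 959

√383 → a₀=19, period (1,1,3,19,3,1,1,38); ℓ=8 even so k=7
i=0: a=19 ⇒ p=19, q=1
…
i=2: a=1 ⇒ p=39, q=2
…
i=5: a=3 ⇒ p=8063, q=412
i=6: a=1 ⇒ p=10705, q=547
i=7: a=1 ⇒ p=18768, q=959
(x₁, y₁) = (18768, 959);  18768² − 383·959² = 1 ✓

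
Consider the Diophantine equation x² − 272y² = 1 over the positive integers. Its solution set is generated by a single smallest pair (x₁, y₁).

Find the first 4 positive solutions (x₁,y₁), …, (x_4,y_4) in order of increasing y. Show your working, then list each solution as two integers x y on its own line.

d=272: √d = [16; 2,32] (ℓ=2, even), read p_1/q_1
k=0  a_k=16  p_k/q_k = 16/1
k=1  a_k=2  p_k/q_k = 33/2
→ (33, 2).  Check: 33²=1089, 272·2²=1088, difference 1.
k=2:  x_2 = 33·33+272·2·2 = 2177,  y_2 = 33·2+2·33 = 132
k=3:  x_3 = 33·2177+272·2·132 = 143649,  y_3 = 33·132+2·2177 = 8710
k=4:  x_4 = 33·143649+272·2·8710 = 9478657,  y_4 = 33·8710+2·143649 = 574728

33 2
2177 132
143649 8710
9478657 574728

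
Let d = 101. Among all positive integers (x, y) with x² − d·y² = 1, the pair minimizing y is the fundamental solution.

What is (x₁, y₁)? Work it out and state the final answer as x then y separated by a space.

√101 = [10; 20, …], period ℓ=1 (odd) → k=1
i=0: a=10 ⇒ p=10, q=1
i=1: a=20 ⇒ p=201, q=20
→ (201, 20).  Check: 201²=40401, 101·20²=40400, difference 1.

201 20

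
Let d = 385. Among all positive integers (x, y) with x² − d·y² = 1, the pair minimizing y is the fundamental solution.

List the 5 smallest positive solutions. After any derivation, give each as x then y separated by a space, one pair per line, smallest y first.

√385 = [19; 1,1,1,1,1,…,1,1,38, …], period ℓ=16 (even) → k=15
k=0  a_k=19  p_k/q_k = 19/1
k=1  a_k=1  p_k/q_k = 20/1
…
k=6  a_k=3  p_k/q_k = 569/29
…
k=10  a_k=3  p_k/q_k = 10262/523
k=11  a_k=1  p_k/q_k = 13009/663
…
k=14  a_k=1  p_k/q_k = 59551/3035
k=15  a_k=1  p_k/q_k = 95831/4884
fundamental: x₁=95831, y₁=4884  (since 9183580561 − 385·23853456 = 1)
(95831+4884√385)^2 = 18367161121 + 936077208√385
(95831+4884√385)^3 = 3520286834677271 + 179410429834812√385
(95831+4884√385)^4 = 674705215289547953281 + 34386161802063660336√385
(95831+4884√385)^5 = 129315350969305052987065751 + 6590520543127714837483620√385

95831 4884
18367161121 936077208
3520286834677271 179410429834812
674705215289547953281 34386161802063660336
129315350969305052987065751 6590520543127714837483620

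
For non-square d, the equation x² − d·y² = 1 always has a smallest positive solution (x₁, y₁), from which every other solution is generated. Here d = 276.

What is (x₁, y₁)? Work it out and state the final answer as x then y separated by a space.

7775 468

√276 → a₀=16, period (1,1,1,1,2,2,2,1,1,1,1,32); ℓ=12 even so k=11
a_0=16:  p_0=16·1+0=16,  q_0=16·0+1=1
a_1=1:  p_1=1·16+1=17,  q_1=1·1+0=1
a_2=1:  p_2=1·17+16=33,  q_2=1·1+1=2
…
a_5=2:  p_5=2·83+50=216,  q_5=2·5+3=13
a_6=2:  p_6=2·216+83=515,  q_6=2·13+5=31
…
a_8=1:  p_8=1·1246+515=1761,  q_8=1·75+31=106
a_9=1:  p_9=1·1761+1246=3007,  q_9=1·106+75=181
a_10=1:  p_10=1·3007+1761=4768,  q_10=1·181+106=287
a_11=1:  p_11=1·4768+3007=7775,  q_11=1·287+181=468
→ (7775, 468).  Check: 7775²=60450625, 276·468²=60450624, difference 1.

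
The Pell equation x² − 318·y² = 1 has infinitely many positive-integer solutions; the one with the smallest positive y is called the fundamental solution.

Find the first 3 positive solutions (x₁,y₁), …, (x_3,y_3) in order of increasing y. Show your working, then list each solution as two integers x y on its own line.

107 6
22897 1284
4899851 274770

[17; 1,4,1,34] for √318; ℓ=4 ⇒ convergent index 3
step 0: (17, 1)  from 17·(1,0) + (0,1)
step 1: (18, 1)  from 1·(17,1) + (1,0)
step 2: (89, 5)  from 4·(18,1) + (17,1)
step 3: (107, 6)  from 1·(89,5) + (18,1)
(x₁, y₁) = (107, 6);  107² − 318·6² = 1 ✓
(107+6√318)^2 = 22897 + 1284√318
(107+6√318)^3 = 4899851 + 274770√318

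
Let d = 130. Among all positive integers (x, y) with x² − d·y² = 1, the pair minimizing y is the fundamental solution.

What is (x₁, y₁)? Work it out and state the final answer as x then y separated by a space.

6499 570

d=130: √d = [11; 2,2,22] (ℓ=3, odd), read p_5/q_5
i=0: a=11 ⇒ p=11, q=1
i=1: a=2 ⇒ p=23, q=2
…
i=4: a=2 ⇒ p=2611, q=229
i=5: a=2 ⇒ p=6499, q=570
(x₁, y₁) = (6499, 570);  6499² − 130·570² = 1 ✓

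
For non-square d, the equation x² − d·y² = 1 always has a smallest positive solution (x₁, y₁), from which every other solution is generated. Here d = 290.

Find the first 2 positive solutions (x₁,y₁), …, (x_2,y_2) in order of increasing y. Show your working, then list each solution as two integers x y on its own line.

579 34
670481 39372

√290 → a₀=17, period (34); ℓ=1 odd so k=1
step 0: (17, 1)  from 17·(1,0) + (0,1)
step 1: (579, 34)  from 34·(17,1) + (1,0)
(x₁, y₁) = (579, 34);  579² − 290·34² = 1 ✓
(x_2, y_2) = (579·579 + 290·34·34, 579·34 + 34·579) = (670481, 39372)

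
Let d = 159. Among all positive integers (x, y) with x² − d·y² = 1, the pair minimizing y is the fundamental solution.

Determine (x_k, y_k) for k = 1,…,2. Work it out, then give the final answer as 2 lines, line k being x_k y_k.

√159 = [12; 1,1,1,1,3,1,1,1,1,24, …], period ℓ=10 (even) → k=9
k=0  a_k=12  p_k/q_k = 12/1
…
k=7  a_k=1  p_k/q_k = 517/41
k=8  a_k=1  p_k/q_k = 807/64
k=9  a_k=1  p_k/q_k = 1324/105
(x₁, y₁) = (1324, 105);  1324² − 159·105² = 1 ✓
n=2: (1324,105)∘(1324,105) = (1324·1324+159·105·105, 1324·105+105·1324) = (3505951,278040)

1324 105
3505951 278040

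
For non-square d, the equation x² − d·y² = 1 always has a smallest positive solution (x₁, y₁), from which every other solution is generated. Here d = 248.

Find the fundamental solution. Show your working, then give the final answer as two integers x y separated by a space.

63 4

d=248: √d = [15; 1,2,1,30] (ℓ=4, even), read p_3/q_3
step 0: (15, 1)  from 15·(1,0) + (0,1)
…
step 2: (47, 3)  from 2·(16,1) + (15,1)
step 3: (63, 4)  from 1·(47,3) + (16,1)
fundamental: x₁=63, y₁=4  (since 3969 − 248·16 = 1)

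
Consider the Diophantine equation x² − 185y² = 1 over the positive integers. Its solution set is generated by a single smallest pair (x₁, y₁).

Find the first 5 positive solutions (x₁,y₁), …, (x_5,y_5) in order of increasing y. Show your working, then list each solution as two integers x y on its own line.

9249 680
171088001 12578640
3164785833249 232679682040
58542208172352001 4304108745797280
1082913763607381481249 79617403347078403400

√185 → a₀=13, period (1,1,1,1,26); ℓ=5 odd so k=9
i=0: a=13 ⇒ p=13, q=1
…
i=2: a=1 ⇒ p=27, q=2
i=3: a=1 ⇒ p=41, q=3
i=4: a=1 ⇒ p=68, q=5
…
i=6: a=1 ⇒ p=1877, q=138
i=7: a=1 ⇒ p=3686, q=271
i=8: a=1 ⇒ p=5563, q=409
i=9: a=1 ⇒ p=9249, q=680
fundamental: x₁=9249, y₁=680  (since 85544001 − 185·462400 = 1)
k=2:  x_2 = 9249·9249+185·680·680 = 171088001,  y_2 = 9249·680+680·9249 = 12578640
k=3:  x_3 = 9249·171088001+185·680·12578640 = 3164785833249,  y_3 = 9249·12578640+680·171088001 = 232679682040
k=4:  x_4 = 9249·3164785833249+185·680·232679682040 = 58542208172352001,  y_4 = 9249·232679682040+680·3164785833249 = 4304108745797280
k=5:  x_5 = 9249·58542208172352001+185·680·4304108745797280 = 1082913763607381481249,  y_5 = 9249·4304108745797280+680·58542208172352001 = 79617403347078403400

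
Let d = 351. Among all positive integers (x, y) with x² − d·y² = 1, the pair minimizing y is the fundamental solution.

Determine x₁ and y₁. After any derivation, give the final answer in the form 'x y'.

d=351: √d = [18; 1,2,1,3,2,2,2,3,1,2,1,36] (ℓ=12, even), read p_11/q_11
a_0=18:  p_0=18·1+0=18,  q_0=18·0+1=1
a_1=1:  p_1=1·18+1=19,  q_1=1·1+0=1
a_2=2:  p_2=2·19+18=56,  q_2=2·1+1=3
a_3=1:  p_3=1·56+19=75,  q_3=1·3+1=4
…
a_5=2:  p_5=2·281+75=637,  q_5=2·15+4=34
a_6=2:  p_6=2·637+281=1555,  q_6=2·34+15=83
…
a_8=3:  p_8=3·3747+1555=12796,  q_8=3·200+83=683
a_9=1:  p_9=1·12796+3747=16543,  q_9=1·683+200=883
a_10=2:  p_10=2·16543+12796=45882,  q_10=2·883+683=2449
a_11=1:  p_11=1·45882+16543=62425,  q_11=1·2449+883=3332
(x₁, y₁) = (62425, 3332);  62425² − 351·3332² = 1 ✓

62425 3332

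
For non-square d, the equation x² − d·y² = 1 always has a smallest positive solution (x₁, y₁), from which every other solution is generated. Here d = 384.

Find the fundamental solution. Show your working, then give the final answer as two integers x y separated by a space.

d=384: √d = [19; 1,1,2,9,2,1,1,38] (ℓ=8, even), read p_7/q_7
a_0=19:  p_0=19·1+0=19,  q_0=19·0+1=1
…
a_4=9:  p_4=9·98+39=921,  q_4=9·5+2=47
…
a_6=1:  p_6=1·1940+921=2861,  q_6=1·99+47=146
a_7=1:  p_7=1·2861+1940=4801,  q_7=1·146+99=245
→ (4801, 245).  Check: 4801²=23049601, 384·245²=23049600, difference 1.

4801 245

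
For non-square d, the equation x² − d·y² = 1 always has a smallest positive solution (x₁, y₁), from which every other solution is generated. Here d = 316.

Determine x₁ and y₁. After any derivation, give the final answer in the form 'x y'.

12799 720

√316 → a₀=17, period (1,3,2,8,2,3,1,34); ℓ=8 even so k=7
a_0=17:  p_0=17·1+0=17,  q_0=17·0+1=1
a_1=1:  p_1=1·17+1=18,  q_1=1·1+0=1
a_2=3:  p_2=3·18+17=71,  q_2=3·1+1=4
a_3=2:  p_3=2·71+18=160,  q_3=2·4+1=9
a_4=8:  p_4=8·160+71=1351,  q_4=8·9+4=76
…
a_6=3:  p_6=3·2862+1351=9937,  q_6=3·161+76=559
a_7=1:  p_7=1·9937+2862=12799,  q_7=1·559+161=720
fundamental: x₁=12799, y₁=720  (since 163814401 − 316·518400 = 1)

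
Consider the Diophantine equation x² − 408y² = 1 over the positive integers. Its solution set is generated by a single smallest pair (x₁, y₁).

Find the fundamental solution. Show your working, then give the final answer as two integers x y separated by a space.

d=408: √d = [20; 5,40] (ℓ=2, even), read p_1/q_1
k=0  a_k=20  p_k/q_k = 20/1
k=1  a_k=5  p_k/q_k = 101/5
→ (101, 5).  Check: 101²=10201, 408·5²=10200, difference 1.

101 5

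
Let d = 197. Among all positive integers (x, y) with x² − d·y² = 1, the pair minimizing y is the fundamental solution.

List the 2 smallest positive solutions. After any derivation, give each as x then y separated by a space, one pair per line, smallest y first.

√197 = [14; 28, …], period ℓ=1 (odd) → k=1
i=0: a=14 ⇒ p=14, q=1
i=1: a=28 ⇒ p=393, q=28
→ (393, 28).  Check: 393²=154449, 197·28²=154448, difference 1.
(x_2, y_2) = (393·393 + 197·28·28, 393·28 + 28·393) = (308897, 22008)

393 28
308897 22008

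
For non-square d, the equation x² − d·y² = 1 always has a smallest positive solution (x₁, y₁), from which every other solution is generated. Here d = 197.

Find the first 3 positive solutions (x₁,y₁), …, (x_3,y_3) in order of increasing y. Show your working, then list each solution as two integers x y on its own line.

√197 = [14; 28, …], period ℓ=1 (odd) → k=1
step 0: (14, 1)  from 14·(1,0) + (0,1)
step 1: (393, 28)  from 28·(14,1) + (1,0)
fundamental: x₁=393, y₁=28  (since 154449 − 197·784 = 1)
(393+28√197)^2 = 308897 + 22008√197
(393+28√197)^3 = 242792649 + 17298260√197

393 28
308897 22008
242792649 17298260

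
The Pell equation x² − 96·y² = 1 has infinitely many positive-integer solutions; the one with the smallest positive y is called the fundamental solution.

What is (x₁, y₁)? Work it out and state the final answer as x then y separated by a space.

49 5

d=96: √d = [9; 1,3,1,18] (ℓ=4, even), read p_3/q_3
k=0  a_k=9  p_k/q_k = 9/1
k=1  a_k=1  p_k/q_k = 10/1
k=2  a_k=3  p_k/q_k = 39/4
k=3  a_k=1  p_k/q_k = 49/5
fundamental: x₁=49, y₁=5  (since 2401 − 96·25 = 1)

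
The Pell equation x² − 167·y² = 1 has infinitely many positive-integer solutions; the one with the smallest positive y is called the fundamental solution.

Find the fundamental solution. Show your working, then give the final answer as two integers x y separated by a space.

168 13

d=167: √d = [12; 1,11,1,24] (ℓ=4, even), read p_3/q_3
a_0=12:  p_0=12·1+0=12,  q_0=12·0+1=1
a_1=1:  p_1=1·12+1=13,  q_1=1·1+0=1
a_2=11:  p_2=11·13+12=155,  q_2=11·1+1=12
a_3=1:  p_3=1·155+13=168,  q_3=1·12+1=13
(x₁, y₁) = (168, 13);  168² − 167·13² = 1 ✓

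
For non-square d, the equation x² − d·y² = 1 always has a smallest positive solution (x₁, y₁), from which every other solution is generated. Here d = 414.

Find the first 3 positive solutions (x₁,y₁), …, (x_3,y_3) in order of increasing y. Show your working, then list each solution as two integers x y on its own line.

[20; 2,1,7,2,7,1,2,40] for √414; ℓ=8 ⇒ convergent index 7
k=0  a_k=20  p_k/q_k = 20/1
k=1  a_k=2  p_k/q_k = 41/2
…
k=3  a_k=7  p_k/q_k = 468/23
k=4  a_k=2  p_k/q_k = 997/49
…
k=6  a_k=1  p_k/q_k = 8444/415
k=7  a_k=2  p_k/q_k = 24335/1196
(x₁, y₁) = (24335, 1196);  24335² − 414·1196² = 1 ✓
n=2: (24335,1196)∘(24335,1196) = (24335·24335+414·1196·1196, 24335·1196+1196·24335) = (1184384449,58209320)
n=3: (1184384449,58209320)∘(24335,1196) = (24335·1184384449+414·1196·58209320, 24335·58209320+1196·1184384449) = (57643991108495,2833047603204)

24335 1196
1184384449 58209320
57643991108495 2833047603204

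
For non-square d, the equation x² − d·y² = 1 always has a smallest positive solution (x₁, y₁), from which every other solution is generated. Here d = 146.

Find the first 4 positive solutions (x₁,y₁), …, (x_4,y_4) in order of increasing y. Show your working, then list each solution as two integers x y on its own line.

145 12
42049 3480
12194065 1009188
3536236801 292661040

√146 → a₀=12, period (12,24); ℓ=2 even so k=1
step 0: (12, 1)  from 12·(1,0) + (0,1)
step 1: (145, 12)  from 12·(12,1) + (1,0)
fundamental: x₁=145, y₁=12  (since 21025 − 146·144 = 1)
n=2: (145,12)∘(145,12) = (145·145+146·12·12, 145·12+12·145) = (42049,3480)
n=3: (42049,3480)∘(145,12) = (145·42049+146·12·3480, 145·3480+12·42049) = (12194065,1009188)
n=4: (12194065,1009188)∘(145,12) = (145·12194065+146·12·1009188, 145·1009188+12·12194065) = (3536236801,292661040)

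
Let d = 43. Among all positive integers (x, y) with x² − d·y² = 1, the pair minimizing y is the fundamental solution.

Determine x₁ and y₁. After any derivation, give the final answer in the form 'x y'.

√43 → a₀=6, period (1,1,3,1,5,1,3,1,1,12); ℓ=10 even so k=9
step 0: (6, 1)  from 6·(1,0) + (0,1)
…
step 2: (13, 2)  from 1·(7,1) + (6,1)
step 3: (46, 7)  from 3·(13,2) + (7,1)
step 4: (59, 9)  from 1·(46,7) + (13,2)
…
step 6: (400, 61)  from 1·(341,52) + (59,9)
…
step 8: (1941, 296)  from 1·(1541,235) + (400,61)
step 9: (3482, 531)  from 1·(1941,296) + (1541,235)
(x₁, y₁) = (3482, 531);  3482² − 43·531² = 1 ✓

3482 531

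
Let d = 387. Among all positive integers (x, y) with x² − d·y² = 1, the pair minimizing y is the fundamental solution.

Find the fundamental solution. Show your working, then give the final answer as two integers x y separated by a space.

[19; 1,2,19,2,1,38] for √387; ℓ=6 ⇒ convergent index 5
a_0=19:  p_0=19·1+0=19,  q_0=19·0+1=1
a_1=1:  p_1=1·19+1=20,  q_1=1·1+0=1
a_2=2:  p_2=2·20+19=59,  q_2=2·1+1=3
a_3=19:  p_3=19·59+20=1141,  q_3=19·3+1=58
a_4=2:  p_4=2·1141+59=2341,  q_4=2·58+3=119
a_5=1:  p_5=1·2341+1141=3482,  q_5=1·119+58=177
(x₁, y₁) = (3482, 177);  3482² − 387·177² = 1 ✓

3482 177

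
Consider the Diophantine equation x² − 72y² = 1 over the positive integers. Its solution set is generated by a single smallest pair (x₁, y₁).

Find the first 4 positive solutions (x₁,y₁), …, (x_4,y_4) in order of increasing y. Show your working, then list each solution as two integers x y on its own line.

17 2
577 68
19601 2310
665857 78472

√72 = [8; 2,16, …], period ℓ=2 (even) → k=1
i=0: a=8 ⇒ p=8, q=1
i=1: a=2 ⇒ p=17, q=2
fundamental: x₁=17, y₁=2  (since 289 − 72·4 = 1)
(x_2, y_2) = (17·17 + 72·2·2, 17·2 + 2·17) = (577, 68)
(x_3, y_3) = (17·577 + 72·2·68, 17·68 + 2·577) = (19601, 2310)
(x_4, y_4) = (17·19601 + 72·2·2310, 17·2310 + 2·19601) = (665857, 78472)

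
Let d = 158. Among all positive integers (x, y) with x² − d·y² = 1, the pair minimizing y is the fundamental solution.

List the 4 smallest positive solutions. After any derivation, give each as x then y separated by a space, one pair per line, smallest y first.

7743 616
119908097 9539376
1856896782399 147726776120
28755903452322817 2287696845454944

√158 = [12; 1,1,3,12,3,1,1,24, …], period ℓ=8 (even) → k=7
step 0: (12, 1)  from 12·(1,0) + (0,1)
step 1: (13, 1)  from 1·(12,1) + (1,0)
…
step 6: (4412, 351)  from 1·(3331,265) + (1081,86)
step 7: (7743, 616)  from 1·(4412,351) + (3331,265)
(x₁, y₁) = (7743, 616);  7743² − 158·616² = 1 ✓
(7743+616√158)^2 = 119908097 + 9539376√158
(7743+616√158)^3 = 1856896782399 + 147726776120√158
(7743+616√158)^4 = 28755903452322817 + 2287696845454944√158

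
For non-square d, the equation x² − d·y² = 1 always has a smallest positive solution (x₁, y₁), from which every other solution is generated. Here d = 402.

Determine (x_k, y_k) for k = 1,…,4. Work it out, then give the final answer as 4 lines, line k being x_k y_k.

401 20
321601 16040
257923601 12864060
206854406401 10316960080

√402 → a₀=20, period (20,40); ℓ=2 even so k=1
step 0: (20, 1)  from 20·(1,0) + (0,1)
step 1: (401, 20)  from 20·(20,1) + (1,0)
→ (401, 20).  Check: 401²=160801, 402·20²=160800, difference 1.
n=2: (401,20)∘(401,20) = (401·401+402·20·20, 401·20+20·401) = (321601,16040)
n=3: (321601,16040)∘(401,20) = (401·321601+402·20·16040, 401·16040+20·321601) = (257923601,12864060)
n=4: (257923601,12864060)∘(401,20) = (401·257923601+402·20·12864060, 401·12864060+20·257923601) = (206854406401,10316960080)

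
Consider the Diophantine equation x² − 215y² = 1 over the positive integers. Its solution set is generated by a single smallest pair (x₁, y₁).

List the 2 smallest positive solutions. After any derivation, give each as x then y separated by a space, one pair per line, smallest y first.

[14; 1,1,1,28] for √215; ℓ=4 ⇒ convergent index 3
i=0: a=14 ⇒ p=14, q=1
i=1: a=1 ⇒ p=15, q=1
i=2: a=1 ⇒ p=29, q=2
i=3: a=1 ⇒ p=44, q=3
→ (44, 3).  Check: 44²=1936, 215·3²=1935, difference 1.
(x_2, y_2) = (44·44 + 215·3·3, 44·3 + 3·44) = (3871, 264)

44 3
3871 264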